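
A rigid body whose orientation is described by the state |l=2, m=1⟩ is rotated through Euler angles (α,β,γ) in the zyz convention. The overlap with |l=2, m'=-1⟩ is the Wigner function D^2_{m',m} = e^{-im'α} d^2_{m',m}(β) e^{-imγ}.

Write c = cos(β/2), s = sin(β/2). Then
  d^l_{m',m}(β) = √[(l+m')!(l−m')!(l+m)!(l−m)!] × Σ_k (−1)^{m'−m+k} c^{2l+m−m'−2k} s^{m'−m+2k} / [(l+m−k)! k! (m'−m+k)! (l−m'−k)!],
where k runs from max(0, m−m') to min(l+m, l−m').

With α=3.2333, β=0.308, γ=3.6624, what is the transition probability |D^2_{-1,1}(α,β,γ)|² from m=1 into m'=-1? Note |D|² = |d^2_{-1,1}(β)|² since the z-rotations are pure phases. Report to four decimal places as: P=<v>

D^2_{-1,1}(3.2333,0.308,3.6624) = e^{-i·-1·3.2333}·d^2_{-1,1}(0.308)·e^{-i·1·3.6624}. Compute d first:
With c≡cos(β/2)=0.988165 and s≡sin(β/2)=0.153392, N=[1·6·6·1]^{1/2}=6.000000
k: max(0,(1)−(-1))=2 … min(2+(1),2−(-1))=3
  k=2: (−1)^0·6.0000/(2)·0.9882^2·0.1534^2 = +0.068926
  k=3: (−1)^1·6.0000/(6)·0.9882^0·0.1534^4 = -0.000554
d^2_{-1,1}(0.308) = +0.068926 -0.000554 = +0.068373
|D^2_{-1,1}|² = |d^2_{-1,1}(β)|² = (+0.068373)² = 0.004675 (the z-rotation phases have unit modulus)

P=0.0047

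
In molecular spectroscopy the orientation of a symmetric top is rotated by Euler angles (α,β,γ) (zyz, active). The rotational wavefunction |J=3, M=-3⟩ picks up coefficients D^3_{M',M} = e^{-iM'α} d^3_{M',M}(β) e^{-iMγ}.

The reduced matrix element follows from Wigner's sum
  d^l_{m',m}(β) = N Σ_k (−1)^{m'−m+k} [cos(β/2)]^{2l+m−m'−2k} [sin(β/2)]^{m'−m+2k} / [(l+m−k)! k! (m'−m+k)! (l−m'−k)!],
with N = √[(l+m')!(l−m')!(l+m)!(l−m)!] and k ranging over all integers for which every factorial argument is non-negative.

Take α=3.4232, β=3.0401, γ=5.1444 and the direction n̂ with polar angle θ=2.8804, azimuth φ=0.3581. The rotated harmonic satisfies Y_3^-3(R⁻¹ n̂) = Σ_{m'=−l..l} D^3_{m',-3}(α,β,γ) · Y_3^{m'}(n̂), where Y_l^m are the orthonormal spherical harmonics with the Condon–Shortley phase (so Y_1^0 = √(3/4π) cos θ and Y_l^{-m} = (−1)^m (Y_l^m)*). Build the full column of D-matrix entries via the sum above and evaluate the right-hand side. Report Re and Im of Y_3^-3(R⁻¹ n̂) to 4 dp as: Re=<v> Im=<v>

Re=-0.0185 Im=0.0020

Need the full column D^3_{m',-3} for m'=−3..3 at α=3.4232, β=3.0401, γ=5.1444.
cos(β/2)=0.050725, sin(β/2)=0.998713
d^3_{-3,-3}: single k=0 term ⇒ +0.000000;  D = +0.000000+0.000000i
d^3_{-2,-3}: single k=0 term ⇒ -0.000001;  D = +0.000001+0.000000i
d^3_{-1,-3}: single k=0 term ⇒ +0.000026;  D = +0.000026+0.000000i
d^3_{0,-3}: single k=0 term ⇒ -0.000581;  D = +0.000560-0.000158i
d^3_{1,-3}: single k=0 term ⇒ +0.009914;  D = +0.008419-0.005236i
d^3_{2,-3}: single k=0 term ⇒ -0.123452;  D = +0.082585-0.091761i
d^3_{3,-3}: single k=0 term ⇒ +0.992301;  D = +0.432698-0.892991i
Y_3^{m'}(θ=2.8804,φ=0.3581) and Σ D·Y over m':
  (+0.0000+0.0000i)·(+0.0034-0.0063i)  (+0.0000+0.0000i)·(-0.0497+0.0432i)  (+0.0000+0.0000i)·(+0.2866-0.1073i)  (+0.0006-0.0002i)·(-0.6008+0.0000i)  (+0.0084-0.0052i)·(-0.2866-0.1073i)  (+0.0826-0.0918i)·(-0.0497-0.0432i)  (+0.4327-0.8930i)·(-0.0034-0.0063i)
Y_3^-3(R⁻¹ n̂) = -0.018493+0.002000i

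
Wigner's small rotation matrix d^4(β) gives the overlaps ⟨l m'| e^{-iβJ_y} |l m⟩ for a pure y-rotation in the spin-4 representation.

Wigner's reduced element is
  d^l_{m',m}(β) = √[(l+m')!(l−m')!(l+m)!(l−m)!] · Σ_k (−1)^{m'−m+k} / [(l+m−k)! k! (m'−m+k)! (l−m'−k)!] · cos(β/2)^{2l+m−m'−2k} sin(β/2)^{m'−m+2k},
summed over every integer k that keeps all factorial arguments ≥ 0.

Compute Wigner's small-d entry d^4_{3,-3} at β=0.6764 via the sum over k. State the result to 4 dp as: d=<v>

d^4_{3,-3}(β=0.6764) via Wigner's sum:
Half-angle: c=0.943353, s=0.331790. N=√(5040·1·1·5040)=5040.000000
k: max(0,(-3)−(3))=0 … min(4+(-3),4−(3))=1
  k=0: (−1)^6·5040.0000/(720)·0.9434^2·0.3318^6 = +0.008310
  k=1: (−1)^7·5040.0000/(5040)·0.9434^0·0.3318^8 = -0.000147
d^4_{3,-3}(0.6764) = +0.008310 -0.000147 = +0.008164

d=0.0082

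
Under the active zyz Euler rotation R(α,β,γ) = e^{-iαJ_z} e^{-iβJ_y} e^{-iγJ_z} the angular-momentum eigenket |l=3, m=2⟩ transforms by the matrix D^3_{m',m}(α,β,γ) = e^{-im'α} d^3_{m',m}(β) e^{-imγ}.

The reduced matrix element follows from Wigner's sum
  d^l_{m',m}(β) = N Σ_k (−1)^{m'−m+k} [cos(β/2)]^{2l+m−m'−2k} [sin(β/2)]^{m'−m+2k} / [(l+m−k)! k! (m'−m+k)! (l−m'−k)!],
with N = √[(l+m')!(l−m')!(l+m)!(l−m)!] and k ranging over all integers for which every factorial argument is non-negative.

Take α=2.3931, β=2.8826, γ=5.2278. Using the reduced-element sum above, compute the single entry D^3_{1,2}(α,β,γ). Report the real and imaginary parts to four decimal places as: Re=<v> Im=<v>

First d^3_{1,2}(β=2.8826), then the phase factors e^{-i(1)α} and e^{-i(2)γ}:
Half-angle: c=0.129135, s=0.991627. N=√(24·2·120·1)=75.894664
k∈{1,2} keeps every argument non-negative
  k=1: (−1)^0·75.8947/(24)·0.1291^5·0.9916^1 = +0.000113
  k=2: (−1)^1·75.8947/(12)·0.1291^3·0.9916^3 = -0.013280
d^3_{1,2}(2.8826) = +0.000113 -0.013280 = -0.013168
Phases: e^{-i·(1)·2.3931}=-0.732716-0.680535i, e^{-i·(2)·5.2278}=-0.514114+0.857722i ⇒ D=-0.012646+0.003668i

Re=-0.0126 Im=0.0037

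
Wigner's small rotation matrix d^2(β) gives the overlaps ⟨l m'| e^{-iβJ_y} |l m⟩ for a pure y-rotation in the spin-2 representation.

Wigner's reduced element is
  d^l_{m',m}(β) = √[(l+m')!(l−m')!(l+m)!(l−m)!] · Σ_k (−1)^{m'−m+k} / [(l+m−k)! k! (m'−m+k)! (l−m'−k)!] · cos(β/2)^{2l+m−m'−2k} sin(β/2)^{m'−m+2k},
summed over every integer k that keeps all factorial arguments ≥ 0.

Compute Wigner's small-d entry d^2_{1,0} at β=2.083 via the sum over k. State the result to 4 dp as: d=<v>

d=0.5232

d^2_{1,0}(β=2.083) via Wigner's sum:
Half-angle: c=0.504926, s=0.863163. N=√(6·1·2·2)=4.898979
k: max(0,(0)−(1))=0 … min(2+(0),2−(1))=1
  k=0: (−1)^1·4.8990/(2)·0.5049^3·0.8632^1 = -0.272177
  k=1: (−1)^2·4.8990/(2)·0.5049^1·0.8632^3 = +0.795392
d^2_{1,0}(2.083) = -0.272177 +0.795392 = +0.523215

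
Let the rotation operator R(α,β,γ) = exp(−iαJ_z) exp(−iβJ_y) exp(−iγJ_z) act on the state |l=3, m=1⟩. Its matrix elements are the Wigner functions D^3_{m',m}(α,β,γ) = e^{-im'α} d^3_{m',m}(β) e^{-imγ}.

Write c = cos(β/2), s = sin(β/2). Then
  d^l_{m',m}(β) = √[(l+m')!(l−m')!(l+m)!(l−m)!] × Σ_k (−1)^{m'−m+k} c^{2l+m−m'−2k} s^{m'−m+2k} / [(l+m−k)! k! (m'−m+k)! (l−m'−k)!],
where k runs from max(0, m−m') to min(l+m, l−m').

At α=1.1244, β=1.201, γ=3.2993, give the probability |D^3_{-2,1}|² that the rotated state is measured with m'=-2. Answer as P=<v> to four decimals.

P=0.2406

D^3_{-2,1}(1.1244,1.201,3.2993) = e^{-i·-2·1.1244}·d^3_{-2,1}(1.201)·e^{-i·1·3.2993}. Compute d first:
Half-angle: c=0.825053, s=0.565055. N=√(1·120·24·2)=75.894664
Admissible k: 3..4 (factorial args all ≥0)
  k=3: (−1)^0·75.8947/(12)·0.8251^3·0.5651^3 = +0.640838
  k=4: (−1)^1·75.8947/(24)·0.8251^1·0.5651^5 = -0.150292
d^3_{-2,1}(1.201) = +0.640838 -0.150292 = +0.490546
|D^3_{-2,1}|² = |d^3_{-2,1}(β)|² = (+0.490546)² = 0.240635 (the z-rotation phases have unit modulus)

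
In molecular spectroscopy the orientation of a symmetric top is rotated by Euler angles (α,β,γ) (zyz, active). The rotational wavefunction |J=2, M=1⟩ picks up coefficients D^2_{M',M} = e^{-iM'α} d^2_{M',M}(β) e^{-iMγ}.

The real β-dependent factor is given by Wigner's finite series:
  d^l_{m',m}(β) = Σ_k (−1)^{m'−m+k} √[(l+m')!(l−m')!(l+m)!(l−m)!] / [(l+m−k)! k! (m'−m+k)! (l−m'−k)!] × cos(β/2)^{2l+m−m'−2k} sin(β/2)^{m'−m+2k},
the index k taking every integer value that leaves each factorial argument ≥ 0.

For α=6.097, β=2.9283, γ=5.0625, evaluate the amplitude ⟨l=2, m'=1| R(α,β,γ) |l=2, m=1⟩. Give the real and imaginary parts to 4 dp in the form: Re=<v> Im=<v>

Re=-0.0055 Im=-0.0330

D^2_{1,1}(6.097,2.9283,5.0625) = e^{-i·1·6.097}·d^2_{1,1}(2.9283)·e^{-i·1·5.0625}. Compute d first:
c=cos(2.9283/2)=0.106444, s=sin(2.9283/2)=0.994319; N=√[6·1·6·1]=6.000000
k∈{0,1} keeps every argument non-negative
  k=0: (−1)^0·6.0000/(6)·0.1064^4·0.9943^0 = +0.000128
  k=1: (−1)^1·6.0000/(2)·0.1064^2·0.9943^2 = -0.033606
d^2_{1,1}(2.9283) = +0.000128 -0.033606 = -0.033478
Attach z-rotation phases: D = e^{-i(1)(6.097)}·(-0.033478)·e^{-i(1)(5.0625)} = -0.005463-0.033029i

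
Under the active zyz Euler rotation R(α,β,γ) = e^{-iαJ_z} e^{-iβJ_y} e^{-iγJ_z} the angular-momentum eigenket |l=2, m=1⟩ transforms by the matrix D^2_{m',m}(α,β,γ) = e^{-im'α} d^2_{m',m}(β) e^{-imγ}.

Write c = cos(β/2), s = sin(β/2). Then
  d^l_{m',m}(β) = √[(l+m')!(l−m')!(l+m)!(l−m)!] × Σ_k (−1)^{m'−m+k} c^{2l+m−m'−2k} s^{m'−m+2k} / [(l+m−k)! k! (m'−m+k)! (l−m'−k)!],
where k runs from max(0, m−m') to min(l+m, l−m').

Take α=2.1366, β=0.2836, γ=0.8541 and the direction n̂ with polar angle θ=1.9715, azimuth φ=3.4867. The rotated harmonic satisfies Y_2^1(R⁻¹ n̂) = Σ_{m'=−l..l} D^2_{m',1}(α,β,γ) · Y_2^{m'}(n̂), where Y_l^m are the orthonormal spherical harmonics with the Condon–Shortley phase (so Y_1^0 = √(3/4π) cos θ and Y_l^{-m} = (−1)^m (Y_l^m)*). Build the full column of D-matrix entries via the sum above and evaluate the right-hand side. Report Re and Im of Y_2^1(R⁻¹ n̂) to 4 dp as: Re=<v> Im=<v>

Re=0.2153 Im=0.0890

Need the full column D^2_{m',1} for m'=−2..2 at α=2.1366, β=0.2836, γ=0.8541.
cos(β/2)=0.989963, sin(β/2)=0.141325
d^2_{-2,1}: single k=3 term ⇒ +0.005589;  D = -0.005375-0.001531i
d^2_{-1,1}: k∈[2..3] ⇒ +0.058722 -0.000399 = +0.058323;  D = +0.016582+0.055916i
d^2_{0,1}: k∈[1..2] ⇒ +0.335856 -0.006845 = +0.329011;  D = +0.216126-0.248068i
d^2_{1,1}: k∈[0..1] ⇒ +0.960453 -0.058722 = +0.901731;  D = -0.891485-0.135549i
d^2_{2,1}: single k=0 term ⇒ -0.274225;  D = -0.110542-0.250958i
Y_2^{m'}(θ=1.9715,φ=3.4867) and Σ D·Y over m':
  (-0.0054-0.0015i)·(+0.2525-0.2085i)  (+0.0166+0.0559i)·(+0.2611-0.0939i)  (+0.2161-0.2481i)·(-0.1714+0.0000i)  (-0.8915-0.1355i)·(-0.2611-0.0939i)  (-0.1105-0.2510i)·(+0.2525+0.2085i)
Y_2^1(R⁻¹ n̂) = +0.215321+0.088953i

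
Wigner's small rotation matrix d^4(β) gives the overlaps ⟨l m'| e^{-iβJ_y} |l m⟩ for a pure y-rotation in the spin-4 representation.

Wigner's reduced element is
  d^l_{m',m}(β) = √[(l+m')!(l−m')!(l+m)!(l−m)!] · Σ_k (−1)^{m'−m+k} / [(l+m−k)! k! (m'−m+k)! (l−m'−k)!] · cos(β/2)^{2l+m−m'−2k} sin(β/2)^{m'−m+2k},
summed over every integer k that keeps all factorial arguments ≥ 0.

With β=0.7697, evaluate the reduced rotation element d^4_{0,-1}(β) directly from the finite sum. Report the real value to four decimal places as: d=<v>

d^4_{0,-1}(β=0.7697) via Wigner's sum:
c=cos(0.7697/2)=0.926855, s=sin(0.7697/2)=0.375420; N=√[24·24·6·120]=643.987578
k: max(0,(-1)−(0))=0 … min(4+(-1),4−(0))=3
  k=0: (−1)^1·643.9876/(144)·0.9269^7·0.3754^1 = -0.986539
  k=1: (−1)^2·643.9876/(24)·0.9269^5·0.3754^3 = +0.971130
  k=2: (−1)^3·643.9876/(24)·0.9269^3·0.3754^5 = -0.159327
  k=3: (−1)^4·643.9876/(144)·0.9269^1·0.3754^7 = +0.004357
d^4_{0,-1}(0.7697) = -0.986539 +0.971130 -0.159327 +0.004357 = -0.170380

d=-0.1704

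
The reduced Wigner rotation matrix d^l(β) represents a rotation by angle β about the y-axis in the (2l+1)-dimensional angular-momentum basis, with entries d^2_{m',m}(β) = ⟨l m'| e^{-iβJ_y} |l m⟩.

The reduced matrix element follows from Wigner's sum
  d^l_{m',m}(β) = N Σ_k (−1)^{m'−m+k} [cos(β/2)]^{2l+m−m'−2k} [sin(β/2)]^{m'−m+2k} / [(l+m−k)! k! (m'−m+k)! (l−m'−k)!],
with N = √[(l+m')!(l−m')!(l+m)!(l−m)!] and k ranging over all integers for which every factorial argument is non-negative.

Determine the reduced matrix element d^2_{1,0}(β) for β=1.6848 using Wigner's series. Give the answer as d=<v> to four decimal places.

d=0.1384

d^2_{1,0}(β=1.6848) via Wigner's sum:
Half-angle: c=0.665674, s=0.746243. N=√(6·1·2·2)=4.898979
k: max(0,(0)−(1))=0 … min(2+(0),2−(1))=1
  k=0: (−1)^1·4.8990/(2)·0.6657^3·0.7462^1 = -0.539188
  k=1: (−1)^2·4.8990/(2)·0.6657^1·0.7462^3 = +0.677607
d^2_{1,0}(1.6848) = -0.539188 +0.677607 = +0.138419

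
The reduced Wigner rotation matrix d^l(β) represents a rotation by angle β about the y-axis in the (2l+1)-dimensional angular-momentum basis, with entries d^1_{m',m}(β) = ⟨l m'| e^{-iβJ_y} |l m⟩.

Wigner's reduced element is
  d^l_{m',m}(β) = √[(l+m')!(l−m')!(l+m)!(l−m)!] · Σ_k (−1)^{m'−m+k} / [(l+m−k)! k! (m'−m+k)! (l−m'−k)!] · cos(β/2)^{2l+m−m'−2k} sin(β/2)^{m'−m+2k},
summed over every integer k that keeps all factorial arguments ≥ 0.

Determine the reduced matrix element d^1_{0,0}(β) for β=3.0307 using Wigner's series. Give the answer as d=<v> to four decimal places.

d=-0.9939

d^1_{0,0}(β=3.0307) via Wigner's sum:
c=cos(3.0307/2)=0.055418, s=sin(3.0307/2)=0.998463; N=√[1·1·1·1]=1.000000
k: max(0,(0)−(0))=0 … min(1+(0),1−(0))=1
  k=0: (−1)^0·1.0000/(1)·0.0554^2·0.9985^0 = +0.003071
  k=1: (−1)^1·1.0000/(1)·0.0554^0·0.9985^2 = -0.996929
d^1_{0,0}(3.0307) = +0.003071 -0.996929 = -0.993858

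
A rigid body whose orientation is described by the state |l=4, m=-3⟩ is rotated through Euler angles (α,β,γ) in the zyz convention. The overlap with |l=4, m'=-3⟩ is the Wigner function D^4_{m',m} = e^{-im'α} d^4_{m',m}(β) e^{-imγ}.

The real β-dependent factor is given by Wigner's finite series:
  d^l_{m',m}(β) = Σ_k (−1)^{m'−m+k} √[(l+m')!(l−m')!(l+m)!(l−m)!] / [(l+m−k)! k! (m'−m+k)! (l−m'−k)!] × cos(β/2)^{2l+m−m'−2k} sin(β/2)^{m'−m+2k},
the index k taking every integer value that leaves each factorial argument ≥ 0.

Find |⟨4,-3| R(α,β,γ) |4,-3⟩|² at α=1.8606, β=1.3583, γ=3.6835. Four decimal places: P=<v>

D^4_{-3,-3}(1.8606,1.3583,3.6835) = e^{-i·-3·1.8606}·d^4_{-3,-3}(1.3583)·e^{-i·-3·3.6835}. Compute d first:
Half-angle: c=0.778107, s=0.628132. N=√(1·5040·1·5040)=5040.000000
k∈{0,1} keeps every argument non-negative
  k=0: (−1)^0·5040.0000/(5040)·0.7781^8·0.6281^0 = +0.134374
  k=1: (−1)^1·5040.0000/(720)·0.7781^6·0.6281^2 = -0.612965
d^4_{-3,-3}(1.3583) = +0.134374 -0.612965 = -0.478591
|D^4_{-3,-3}|² = |d^4_{-3,-3}(β)|² = (-0.478591)² = 0.229049 (the z-rotation phases have unit modulus)

P=0.2290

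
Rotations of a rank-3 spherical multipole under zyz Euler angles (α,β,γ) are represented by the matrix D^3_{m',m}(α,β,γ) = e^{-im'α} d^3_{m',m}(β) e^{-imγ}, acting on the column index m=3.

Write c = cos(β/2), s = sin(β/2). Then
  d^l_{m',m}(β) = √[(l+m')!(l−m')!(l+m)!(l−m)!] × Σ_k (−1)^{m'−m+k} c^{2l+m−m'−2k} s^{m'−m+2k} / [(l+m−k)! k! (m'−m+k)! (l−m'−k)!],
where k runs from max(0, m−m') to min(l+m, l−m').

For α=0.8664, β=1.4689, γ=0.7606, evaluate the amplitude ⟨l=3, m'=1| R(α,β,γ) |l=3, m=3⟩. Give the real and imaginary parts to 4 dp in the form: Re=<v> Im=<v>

Split into d^3_{1,3}(β=1.4689) × two z-phases.
Half-angle: c=0.742199, s=0.670179. N=√(24·2·720·1)=185.903201
k: max(0,(3)−(1))=2 … min(3+(3),3−(1))=2
  k=2: (−1)^0·185.9032/(48)·0.7422^4·0.6702^2 = +0.527849
d^3_{1,3}(1.4689) = +0.527849
Attach z-rotation phases: D = e^{-i(1)(0.8664)}·(+0.527849)·e^{-i(3)(0.7606)} = -0.527838+0.003488i

Re=-0.5278 Im=0.0035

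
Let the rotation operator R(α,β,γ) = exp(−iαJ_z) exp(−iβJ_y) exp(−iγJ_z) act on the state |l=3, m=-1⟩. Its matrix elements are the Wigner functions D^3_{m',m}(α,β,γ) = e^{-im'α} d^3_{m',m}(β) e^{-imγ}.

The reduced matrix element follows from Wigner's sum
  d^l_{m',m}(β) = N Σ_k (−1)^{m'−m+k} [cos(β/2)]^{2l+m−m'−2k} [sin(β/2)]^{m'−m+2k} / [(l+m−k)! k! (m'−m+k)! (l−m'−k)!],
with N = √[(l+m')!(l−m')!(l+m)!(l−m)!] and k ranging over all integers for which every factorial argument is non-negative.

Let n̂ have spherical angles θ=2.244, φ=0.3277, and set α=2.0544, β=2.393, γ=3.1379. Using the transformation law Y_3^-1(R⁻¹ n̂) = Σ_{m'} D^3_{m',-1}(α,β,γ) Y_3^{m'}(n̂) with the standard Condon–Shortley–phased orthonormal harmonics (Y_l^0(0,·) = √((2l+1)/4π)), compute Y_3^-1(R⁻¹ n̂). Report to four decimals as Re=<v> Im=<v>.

Need the full column D^3_{m',-1} for m'=−3..3 at α=2.0544, β=2.393, γ=3.1379.
cos(β/2)=0.365618, sin(β/2)=0.930765
d^3_{-3,-1}: single k=2 term ⇒ +0.059956;  D = -0.059498+0.007396i
d^3_{-2,-1}: k∈[1..2] ⇒ +0.019230 -0.249248 = -0.230018;  D = -0.131257-0.188891i
d^3_{-1,-1}: k∈[0..2] ⇒ +0.002389 -0.123845 +0.601958 = +0.480501;  D = +0.221848-0.426222i
d^3_{0,-1}: k∈[0..2] ⇒ -0.021065 +0.409556 -0.884745 = -0.496254;  D = +0.496251-0.001832i
d^3_{1,-1}: k∈[0..2] ⇒ +0.092884 -0.802610 +0.650191 = -0.059536;  D = -0.027877-0.052606i
d^3_{2,-1}: k∈[0..1] ⇒ -0.249248 +0.807658 = +0.558410;  D = +0.315254-0.460909i
d^3_{3,-1}: single k=0 term ⇒ +0.388562;  D = -0.385938-0.045085i
Y_3^{m'}(θ=2.244,φ=0.3277) and Σ D·Y over m':
  (-0.0595+0.0074i)·(+0.1106-0.1659i)  (-0.1313-0.1889i)·(-0.3088+0.2374i)  (+0.2218-0.4262i)·(+0.2258-0.0767i)  (+0.4963-0.0018i)·(+0.2458+0.0000i)  (-0.0279-0.0526i)·(-0.2258-0.0767i)  (+0.3153-0.4609i)·(-0.3088-0.2374i)  (-0.3859-0.0451i)·(-0.1106-0.1659i)
Y_3^-1(R⁻¹ n̂) = +0.050035+0.074687i

Re=0.0500 Im=0.0747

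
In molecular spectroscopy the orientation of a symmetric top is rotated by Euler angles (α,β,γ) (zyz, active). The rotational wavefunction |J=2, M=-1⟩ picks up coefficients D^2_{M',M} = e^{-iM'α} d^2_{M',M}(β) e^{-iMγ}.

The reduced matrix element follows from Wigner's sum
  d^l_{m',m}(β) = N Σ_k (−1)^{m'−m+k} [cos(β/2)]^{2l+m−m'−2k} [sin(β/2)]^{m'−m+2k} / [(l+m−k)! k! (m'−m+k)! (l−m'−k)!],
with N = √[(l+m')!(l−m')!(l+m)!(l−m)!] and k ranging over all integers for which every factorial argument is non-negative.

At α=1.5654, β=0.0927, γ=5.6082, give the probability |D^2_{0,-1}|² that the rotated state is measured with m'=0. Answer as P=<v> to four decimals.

D^2_{0,-1}(1.5654,0.0927,5.6082) = e^{-i·0·1.5654}·d^2_{0,-1}(0.0927)·e^{-i·-1·5.6082}. Compute d first:
Half-angle: c=0.998926, s=0.046333. N=√(2·2·1·6)=4.898979
k: max(0,(-1)−(0))=0 … min(2+(-1),2−(0))=1
  k=0: (−1)^1·4.8990/(2)·0.9989^3·0.0463^1 = -0.113128
  k=1: (−1)^2·4.8990/(2)·0.9989^1·0.0463^3 = +0.000243
d^2_{0,-1}(0.0927) = -0.113128 +0.000243 = -0.112885
|D^2_{0,-1}|² = |d^2_{0,-1}(β)|² = (-0.112885)² = 0.012743 (the z-rotation phases have unit modulus)

P=0.0127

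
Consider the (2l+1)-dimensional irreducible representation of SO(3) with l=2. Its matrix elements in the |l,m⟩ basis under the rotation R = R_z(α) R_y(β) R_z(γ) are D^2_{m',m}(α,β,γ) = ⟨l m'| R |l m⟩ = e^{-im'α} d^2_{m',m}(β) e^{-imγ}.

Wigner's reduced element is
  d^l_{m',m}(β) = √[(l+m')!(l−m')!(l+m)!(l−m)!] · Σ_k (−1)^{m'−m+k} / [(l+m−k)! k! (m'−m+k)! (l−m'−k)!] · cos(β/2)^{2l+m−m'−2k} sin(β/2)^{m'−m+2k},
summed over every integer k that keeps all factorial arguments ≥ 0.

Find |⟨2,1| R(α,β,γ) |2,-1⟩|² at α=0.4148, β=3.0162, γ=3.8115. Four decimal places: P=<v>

P=0.9612

First d^2_{1,-1}(β=3.0162), then the phase factors e^{-i(1)α} and e^{-i(-1)γ}:
c=cos(3.0162/2)=0.062655, s=sin(3.0162/2)=0.998035; N=√[6·1·1·6]=6.000000
k: max(0,(-1)−(1))=0 … min(2+(-1),2−(1))=1
  k=0: (−1)^2·6.0000/(2)·0.0627^2·0.9980^2 = +0.011731
  k=1: (−1)^3·6.0000/(6)·0.0627^0·0.9980^4 = -0.992164
d^2_{1,-1}(3.0162) = +0.011731 -0.992164 = -0.980433
|D^2_{1,-1}|² = |d^2_{1,-1}(β)|² = (-0.980433)² = 0.961249 (the z-rotation phases have unit modulus)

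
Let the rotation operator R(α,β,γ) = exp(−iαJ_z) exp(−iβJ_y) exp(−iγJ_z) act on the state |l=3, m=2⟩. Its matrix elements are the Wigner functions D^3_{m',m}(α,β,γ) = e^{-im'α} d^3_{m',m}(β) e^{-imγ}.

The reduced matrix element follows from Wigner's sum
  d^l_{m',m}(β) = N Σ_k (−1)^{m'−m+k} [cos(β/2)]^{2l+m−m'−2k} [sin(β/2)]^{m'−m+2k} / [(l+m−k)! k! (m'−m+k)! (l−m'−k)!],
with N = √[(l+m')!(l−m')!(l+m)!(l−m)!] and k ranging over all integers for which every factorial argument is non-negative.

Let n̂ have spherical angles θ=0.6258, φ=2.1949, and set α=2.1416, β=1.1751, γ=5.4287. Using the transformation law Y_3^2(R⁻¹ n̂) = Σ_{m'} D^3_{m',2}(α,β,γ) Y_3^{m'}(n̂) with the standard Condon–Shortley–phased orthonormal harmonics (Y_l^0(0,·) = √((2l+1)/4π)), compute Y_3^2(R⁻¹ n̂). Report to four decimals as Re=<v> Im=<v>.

Re=-0.0045 Im=0.2385

Need the full column D^3_{m',2} for m'=−3..3 at α=2.1416, β=1.1751, γ=5.4287.
cos(β/2)=0.832301, sin(β/2)=0.554324
d^3_{-3,2}: single k=5 term ⇒ +0.106702;  D = -0.029466+0.102553i
d^3_{-2,2}: k∈[4..5] ⇒ +0.327028 -0.029012 = +0.298015;  D = +0.285485-0.085508i
d^3_{-1,2}: k∈[3..4] ⇒ +0.621100 -0.137752 = +0.483348;  D = -0.366875-0.314688i
d^3_{0,2}: k∈[2..3] ⇒ +0.807625 -0.358241 = +0.449384;  D = -0.061896+0.445101i
d^3_{1,2}: k∈[1..2] ⇒ +0.700110 -0.621100 = +0.079010;  D = +0.071730-0.033125i
d^3_{2,2}: k∈[0..1] ⇒ +0.332417 -0.737257 = -0.404840;  D = +0.341410+0.217565i
d^3_{3,2}: single k=0 term ⇒ -0.542303;  D = -0.001866-0.542299i
Y_3^{m'}(θ=0.6258,φ=2.1949) and Σ D·Y over m':
  (-0.0295+0.1026i)·(+0.0801-0.0249i)  (+0.2855-0.0855i)·(-0.0901+0.2695i)  (-0.3669-0.3147i)·(-0.2527-0.3509i)  (-0.0619+0.4451i)·(+0.0861+0.0000i)  (+0.0717-0.0331i)·(+0.2527-0.3509i)  (+0.3414+0.2176i)·(-0.0901-0.2695i)  (-0.0019-0.5423i)·(-0.0801-0.0249i)
Y_3^2(R⁻¹ n̂) = -0.004496+0.238474i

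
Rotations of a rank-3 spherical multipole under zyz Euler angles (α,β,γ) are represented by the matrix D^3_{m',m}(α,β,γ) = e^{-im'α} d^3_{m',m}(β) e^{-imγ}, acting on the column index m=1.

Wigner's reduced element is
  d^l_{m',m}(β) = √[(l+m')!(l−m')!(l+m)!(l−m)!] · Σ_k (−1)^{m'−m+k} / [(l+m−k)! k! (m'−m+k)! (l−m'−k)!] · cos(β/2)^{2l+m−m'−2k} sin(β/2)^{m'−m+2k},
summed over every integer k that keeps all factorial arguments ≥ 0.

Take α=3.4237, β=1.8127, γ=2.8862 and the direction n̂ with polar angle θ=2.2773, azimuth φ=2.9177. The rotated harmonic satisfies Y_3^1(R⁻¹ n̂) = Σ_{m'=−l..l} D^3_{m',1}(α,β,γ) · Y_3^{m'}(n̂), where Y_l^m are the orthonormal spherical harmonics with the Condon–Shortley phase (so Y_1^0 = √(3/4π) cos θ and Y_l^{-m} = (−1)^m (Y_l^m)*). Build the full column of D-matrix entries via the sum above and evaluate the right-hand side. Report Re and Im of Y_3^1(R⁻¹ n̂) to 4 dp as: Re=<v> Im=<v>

Need the full column D^3_{m',1} for m'=−3..3 at α=3.4237, β=1.8127, γ=2.8862.
cos(β/2)=0.616623, sin(β/2)=0.787258
d^3_{-3,1}: single k=4 term ⇒ +0.565659;  D = +0.255716+0.504559i
d^3_{-2,1}: k∈[3..4] ⇒ +0.723505 -0.589666 = +0.133839;  D = -0.091346-0.097820i
d^3_{-1,1}: k∈[2..4] ⇒ +0.537608 -1.168420 +0.238069 = -0.392743;  D = -0.337363-0.201080i
d^3_{0,1}: k∈[1..3] ⇒ +0.243113 -1.188840 +0.645947 = -0.299781;  D = +0.290057+0.075732i
d^3_{1,1}: k∈[0..2] ⇒ +0.054969 -0.716810 +0.876315 = +0.214474;  D = +0.214397-0.005729i
d^3_{2,1}: k∈[0..1] ⇒ -0.221931 +0.723505 = +0.501575;  D = -0.477846+0.152447i
d^3_{3,1}: single k=0 term ⇒ +0.347024;  D = +0.288177-0.193339i
Y_3^{m'}(θ=2.2773,φ=2.9177) and Σ D·Y over m':
  (+0.2557+0.5046i)·(-0.1437-0.1143i)  (-0.0913-0.0978i)·(-0.3460-0.1662i)  (-0.3374-0.2011i)·(-0.2654-0.0604i)  (+0.2901+0.0757i)·(+0.2163+0.0000i)  (+0.2144-0.0057i)·(+0.2654-0.0604i)  (-0.4778+0.1524i)·(-0.3460+0.1662i)  (+0.2882-0.1933i)·(+0.1437-0.1143i)
Y_3^1(R⁻¹ n̂) = +0.392240-0.169937i

Re=0.3922 Im=-0.1699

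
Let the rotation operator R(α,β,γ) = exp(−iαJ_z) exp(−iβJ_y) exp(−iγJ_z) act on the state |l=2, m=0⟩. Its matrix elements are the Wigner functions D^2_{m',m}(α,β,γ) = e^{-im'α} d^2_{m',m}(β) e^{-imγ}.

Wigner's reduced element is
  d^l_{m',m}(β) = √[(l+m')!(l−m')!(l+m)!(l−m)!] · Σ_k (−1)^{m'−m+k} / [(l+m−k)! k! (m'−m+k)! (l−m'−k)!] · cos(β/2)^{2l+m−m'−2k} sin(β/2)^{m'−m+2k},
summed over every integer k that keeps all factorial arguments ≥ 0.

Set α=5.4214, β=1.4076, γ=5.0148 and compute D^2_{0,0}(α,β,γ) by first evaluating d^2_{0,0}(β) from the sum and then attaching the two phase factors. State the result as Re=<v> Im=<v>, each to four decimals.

Split into d^2_{0,0}(β=1.4076) × two z-phases.
Half-angle: c=0.762389, s=0.647119. N=√(2·2·2·2)=4.000000
k∈{0,1,2} keeps every argument non-negative
  k=0: (−1)^0·4.0000/(4)·0.7624^4·0.6471^0 = +0.337836
  k=1: (−1)^1·4.0000/(1)·0.7624^2·0.6471^2 = -0.973603
  k=2: (−1)^2·4.0000/(4)·0.7624^0·0.6471^4 = +0.175363
d^2_{0,0}(1.4076) = +0.337836 -0.973603 +0.175363 = -0.460404
D = (+1.000000+0.000000i)·(-0.460404)·(+1.000000+0.000000i) = -0.460404+0.000000i

Re=-0.4604 Im=0.0000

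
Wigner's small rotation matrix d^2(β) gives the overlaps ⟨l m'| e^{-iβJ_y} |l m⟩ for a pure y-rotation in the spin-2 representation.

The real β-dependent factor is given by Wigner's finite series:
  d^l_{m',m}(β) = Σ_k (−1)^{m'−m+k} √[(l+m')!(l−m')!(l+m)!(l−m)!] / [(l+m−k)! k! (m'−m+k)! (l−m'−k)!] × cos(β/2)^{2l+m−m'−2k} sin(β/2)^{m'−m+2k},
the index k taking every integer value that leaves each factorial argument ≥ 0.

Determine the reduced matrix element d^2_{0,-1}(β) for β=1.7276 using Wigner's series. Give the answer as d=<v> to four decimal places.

d^2_{0,-1}(β=1.7276) via Wigner's sum:
Half-angle: c=0.649553, s=0.760316. N=√(2·2·1·6)=4.898979
k∈{0,1} keeps every argument non-negative
  k=0: (−1)^1·4.8990/(2)·0.6496^3·0.7603^1 = -0.510404
  k=1: (−1)^2·4.8990/(2)·0.6496^1·0.7603^3 = +0.699316
d^2_{0,-1}(1.7276) = -0.510404 +0.699316 = +0.188912

d=0.1889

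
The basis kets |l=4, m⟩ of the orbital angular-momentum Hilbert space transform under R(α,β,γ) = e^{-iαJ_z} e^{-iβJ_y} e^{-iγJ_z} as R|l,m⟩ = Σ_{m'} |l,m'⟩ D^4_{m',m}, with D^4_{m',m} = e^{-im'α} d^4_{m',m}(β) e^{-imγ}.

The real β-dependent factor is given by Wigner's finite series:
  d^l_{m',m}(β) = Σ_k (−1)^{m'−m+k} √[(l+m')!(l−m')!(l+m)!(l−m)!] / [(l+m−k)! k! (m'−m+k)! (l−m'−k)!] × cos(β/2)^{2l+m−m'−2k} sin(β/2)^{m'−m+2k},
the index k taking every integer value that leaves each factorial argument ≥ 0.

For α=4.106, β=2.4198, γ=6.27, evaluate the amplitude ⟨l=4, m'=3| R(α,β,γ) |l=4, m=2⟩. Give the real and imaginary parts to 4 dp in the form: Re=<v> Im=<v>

D^4_{3,2}(4.106,2.4198,6.27) = e^{-i·3·4.106}·d^4_{3,2}(2.4198)·e^{-i·2·6.27}. Compute d first:
Half-angle: c=0.353113, s=0.935581. N=√(5040·1·720·2)=2693.993318
k∈{0,1} keeps every argument non-negative
  k=0: (−1)^1·2693.9933/(720)·0.3531^7·0.9356^1 = -0.002396
  k=1: (−1)^2·2693.9933/(240)·0.3531^5·0.9356^3 = +0.050466
d^4_{3,2}(2.4198) = -0.002396 +0.050466 = +0.048070
Attach z-rotation phases: D = e^{-i(3)(4.106)}·(+0.048070)·e^{-i(2)(6.27)} = +0.046267+0.013041i

Re=0.0463 Im=0.0130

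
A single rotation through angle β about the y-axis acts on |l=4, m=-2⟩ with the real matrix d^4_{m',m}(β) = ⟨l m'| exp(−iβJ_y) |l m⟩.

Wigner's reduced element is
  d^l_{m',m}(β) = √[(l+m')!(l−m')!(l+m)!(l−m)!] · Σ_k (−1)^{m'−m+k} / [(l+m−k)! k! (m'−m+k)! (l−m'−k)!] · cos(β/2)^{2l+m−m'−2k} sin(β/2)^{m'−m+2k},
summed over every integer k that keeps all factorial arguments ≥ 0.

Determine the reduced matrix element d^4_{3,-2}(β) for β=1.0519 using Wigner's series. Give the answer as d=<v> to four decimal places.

d=-0.2056

d^4_{3,-2}(β=1.0519) via Wigner's sum:
c=cos(1.0519/2)=0.864847, s=sin(1.0519/2)=0.502035; N=√[5040·1·2·720]=2693.993318
k∈{0,1} keeps every argument non-negative
  k=0: (−1)^5·2693.9933/(240)·0.8648^3·0.5020^5 = -0.231565
  k=1: (−1)^6·2693.9933/(720)·0.8648^1·0.5020^7 = +0.026010
d^4_{3,-2}(1.0519) = -0.231565 +0.026010 = -0.205555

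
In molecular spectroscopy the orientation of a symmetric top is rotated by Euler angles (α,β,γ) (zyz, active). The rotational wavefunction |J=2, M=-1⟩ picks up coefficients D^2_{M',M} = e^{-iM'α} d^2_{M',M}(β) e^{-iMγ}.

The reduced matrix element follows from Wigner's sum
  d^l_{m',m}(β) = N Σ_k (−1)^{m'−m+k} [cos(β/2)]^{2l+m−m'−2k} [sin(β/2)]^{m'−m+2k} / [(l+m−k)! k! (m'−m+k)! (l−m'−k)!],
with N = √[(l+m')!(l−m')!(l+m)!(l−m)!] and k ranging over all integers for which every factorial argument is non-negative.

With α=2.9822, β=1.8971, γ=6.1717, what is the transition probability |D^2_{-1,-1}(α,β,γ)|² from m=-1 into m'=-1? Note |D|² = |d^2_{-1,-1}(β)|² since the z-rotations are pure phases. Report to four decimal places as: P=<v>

Split into d^2_{-1,-1}(β=1.8971) × two z-phases.
Half-angle: c=0.582862, s=0.812571. N=√(1·6·1·6)=6.000000
The bounds max(0,m−m')=0 and min(l+m,l−m')=1 give 2 terms
  k=0: (−1)^0·6.0000/(6)·0.5829^4·0.8126^0 = +0.115415
  k=1: (−1)^1·6.0000/(2)·0.5829^2·0.8126^2 = -0.672939
d^2_{-1,-1}(1.8971) = +0.115415 -0.672939 = -0.557524
|D^2_{-1,-1}|² = |d^2_{-1,-1}(β)|² = (-0.557524)² = 0.310833 (the z-rotation phases have unit modulus)

P=0.3108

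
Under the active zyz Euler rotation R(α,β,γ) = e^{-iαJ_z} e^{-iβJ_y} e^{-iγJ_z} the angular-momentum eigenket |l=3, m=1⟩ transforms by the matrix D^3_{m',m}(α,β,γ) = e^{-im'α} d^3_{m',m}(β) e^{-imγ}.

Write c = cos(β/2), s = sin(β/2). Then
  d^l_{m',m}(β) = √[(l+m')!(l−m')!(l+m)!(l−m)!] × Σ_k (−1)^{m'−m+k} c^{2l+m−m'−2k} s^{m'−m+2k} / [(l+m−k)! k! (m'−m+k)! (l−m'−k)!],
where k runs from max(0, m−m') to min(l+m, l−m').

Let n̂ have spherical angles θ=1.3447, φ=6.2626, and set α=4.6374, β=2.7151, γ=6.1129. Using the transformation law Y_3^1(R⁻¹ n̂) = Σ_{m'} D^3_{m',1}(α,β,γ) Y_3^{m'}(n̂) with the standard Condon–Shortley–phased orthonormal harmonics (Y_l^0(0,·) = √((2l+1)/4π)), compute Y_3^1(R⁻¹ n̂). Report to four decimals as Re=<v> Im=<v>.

Need the full column D^3_{m',1} for m'=−3..3 at α=4.6374, β=2.7151, γ=6.1129.
cos(β/2)=0.211634, sin(β/2)=0.977349
d^3_{-3,1}: single k=4 term ⇒ +0.158276;  D = +0.008650+0.158039i
d^3_{-2,1}: k∈[3..4] ⇒ +0.055967 -0.596806 = -0.540839;  D = +0.540728+0.010982i
d^3_{-1,1}: k∈[2..4] ⇒ +0.011497 -0.326933 +0.871562 = +0.556126;  D = +0.052917-0.553603i
d^3_{0,1}: k∈[1..3] ⇒ +0.001437 -0.091964 +0.653769 = +0.563242;  D = +0.555096+0.095449i
d^3_{1,1}: k∈[0..2] ⇒ +0.000090 -0.015330 +0.245200 = +0.229960;  D = -0.055839+0.223078i
d^3_{2,1}: k∈[0..1] ⇒ -0.001312 +0.055967 = +0.054655;  D = -0.051876-0.017206i
d^3_{3,1}: single k=0 term ⇒ +0.007421;  D = +0.002858-0.006849i
Y_3^{m'}(θ=1.3447,φ=6.2626) and Σ D·Y over m':
  (+0.0087+0.1580i)·(+0.3854+0.0238i)  (+0.5407+0.0110i)·(+0.2174+0.0090i)  (+0.0529-0.5536i)·(-0.2358-0.0049i)  (+0.5551+0.0954i)·(-0.2299+0.0000i)  (-0.0558+0.2231i)·(+0.2358-0.0049i)  (-0.0519-0.0172i)·(+0.2174-0.0090i)  (+0.0029-0.0068i)·(-0.3854+0.0238i)
Y_3^1(R⁻¹ n̂) = -0.050233+0.228962i

Re=-0.0502 Im=0.2290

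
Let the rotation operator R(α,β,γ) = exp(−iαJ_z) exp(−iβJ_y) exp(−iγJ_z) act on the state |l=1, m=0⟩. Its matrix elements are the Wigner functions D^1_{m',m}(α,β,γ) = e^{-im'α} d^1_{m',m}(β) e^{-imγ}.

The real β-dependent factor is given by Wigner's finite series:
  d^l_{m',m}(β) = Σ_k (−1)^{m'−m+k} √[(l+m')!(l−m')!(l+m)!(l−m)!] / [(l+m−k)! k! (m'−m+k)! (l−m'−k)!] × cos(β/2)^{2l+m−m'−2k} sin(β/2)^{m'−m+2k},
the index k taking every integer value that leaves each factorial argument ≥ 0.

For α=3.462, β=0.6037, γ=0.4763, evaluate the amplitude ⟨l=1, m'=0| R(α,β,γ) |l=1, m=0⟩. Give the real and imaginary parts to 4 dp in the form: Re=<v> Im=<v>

D^1_{0,0}(3.462,0.6037,0.4763) = e^{-i·0·3.462}·d^1_{0,0}(0.6037)·e^{-i·0·0.4763}. Compute d first:
With c≡cos(β/2)=0.954788 and s≡sin(β/2)=0.297287, N=[1·1·1·1]^{1/2}=1.000000
k: max(0,(0)−(0))=0 … min(1+(0),1−(0))=1
  k=0: (−1)^0·1.0000/(1)·0.9548^2·0.2973^0 = +0.911620
  k=1: (−1)^1·1.0000/(1)·0.9548^0·0.2973^2 = -0.088380
d^1_{0,0}(0.6037) = +0.911620 -0.088380 = +0.823241
Attach z-rotation phases: D = e^{-i(0)(3.462)}·(+0.823241)·e^{-i(0)(0.4763)} = +0.823241+0.000000i

Re=0.8232 Im=0.0000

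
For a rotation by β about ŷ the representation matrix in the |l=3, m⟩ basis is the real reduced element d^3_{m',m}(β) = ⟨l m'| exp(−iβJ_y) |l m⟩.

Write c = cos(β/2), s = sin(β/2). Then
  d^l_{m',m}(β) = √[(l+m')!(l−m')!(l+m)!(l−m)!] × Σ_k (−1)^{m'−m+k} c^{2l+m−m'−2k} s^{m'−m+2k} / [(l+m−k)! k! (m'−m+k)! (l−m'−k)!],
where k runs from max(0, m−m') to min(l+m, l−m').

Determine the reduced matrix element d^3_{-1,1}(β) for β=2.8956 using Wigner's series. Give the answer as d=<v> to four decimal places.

d^3_{-1,1}(β=2.8956) via Wigner's sum:
With c≡cos(β/2)=0.122686 and s≡sin(β/2)=0.992445, N=[2·24·24·2]^{1/2}=48.000000
Admissible k: 2..4 (factorial args all ≥0)
  k=2: (−1)^0·48.0000/(8)·0.1227^4·0.9924^2 = +0.001339
  k=3: (−1)^1·48.0000/(6)·0.1227^2·0.9924^4 = -0.116818
  k=4: (−1)^2·48.0000/(48)·0.1227^0·0.9924^6 = +0.955520
d^3_{-1,1}(2.8956) = +0.001339 -0.116818 +0.955520 = +0.840041

d=0.8400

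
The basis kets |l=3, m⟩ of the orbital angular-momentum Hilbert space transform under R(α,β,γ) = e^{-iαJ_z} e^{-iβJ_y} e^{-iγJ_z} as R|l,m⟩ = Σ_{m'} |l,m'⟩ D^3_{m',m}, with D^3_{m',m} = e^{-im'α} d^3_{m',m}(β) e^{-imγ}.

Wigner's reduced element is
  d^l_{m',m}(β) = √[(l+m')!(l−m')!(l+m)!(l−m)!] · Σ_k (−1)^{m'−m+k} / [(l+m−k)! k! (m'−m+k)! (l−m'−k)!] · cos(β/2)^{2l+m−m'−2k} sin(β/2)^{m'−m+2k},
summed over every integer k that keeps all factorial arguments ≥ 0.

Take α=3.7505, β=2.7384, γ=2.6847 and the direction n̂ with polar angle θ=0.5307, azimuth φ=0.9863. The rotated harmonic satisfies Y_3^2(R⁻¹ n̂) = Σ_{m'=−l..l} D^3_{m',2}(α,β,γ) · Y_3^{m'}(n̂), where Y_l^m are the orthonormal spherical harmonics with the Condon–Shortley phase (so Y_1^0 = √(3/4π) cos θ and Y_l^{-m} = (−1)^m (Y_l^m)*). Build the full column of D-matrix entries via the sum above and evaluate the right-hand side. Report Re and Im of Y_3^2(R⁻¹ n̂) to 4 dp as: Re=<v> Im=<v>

Need the full column D^3_{m',2} for m'=−3..3 at α=3.7505, β=2.7384, γ=2.6847.
cos(β/2)=0.200234, sin(β/2)=0.979748
d^3_{-3,2}: single k=5 term ⇒ +0.442777;  D = +0.407637-0.172868i
d^3_{-2,2}: k∈[4..5] ⇒ +0.184715 -0.884478 = -0.699763;  D = +0.372181-0.592579i
d^3_{-1,2}: k∈[3..4] ⇒ +0.047751 -0.571622 = -0.523871;  D = +0.025190+0.523265i
d^3_{0,2}: k∈[2..3] ⇒ +0.008452 -0.202345 = -0.193893;  D = -0.118421-0.153529i
d^3_{1,2}: k∈[1..2] ⇒ +0.000997 -0.047751 = -0.046754;  D = +0.044598+0.014034i
d^3_{2,2}: k∈[0..1] ⇒ +0.000064 -0.007715 = -0.007651;  D = -0.007300+0.002290i
d^3_{3,2}: single k=0 term ⇒ -0.000772;  D = +0.000472-0.000611i
Y_3^{m'}(θ=0.5307,φ=0.9863) and Σ D·Y over m':
  (+0.4076-0.1729i)·(-0.0532-0.0098i)  (+0.3722-0.5926i)·(-0.0883-0.2078i)  (+0.0252+0.5233i)·(+0.2454-0.3709i)  (-0.1184-0.1535i)·(+0.2314+0.0000i)  (+0.0446+0.0140i)·(-0.2454-0.3709i)  (-0.0073+0.0023i)·(-0.0883+0.2078i)  (+0.0005-0.0006i)·(+0.0532-0.0098i)
Y_3^2(R⁻¹ n̂) = -0.012073+0.041970i

Re=-0.0121 Im=0.0420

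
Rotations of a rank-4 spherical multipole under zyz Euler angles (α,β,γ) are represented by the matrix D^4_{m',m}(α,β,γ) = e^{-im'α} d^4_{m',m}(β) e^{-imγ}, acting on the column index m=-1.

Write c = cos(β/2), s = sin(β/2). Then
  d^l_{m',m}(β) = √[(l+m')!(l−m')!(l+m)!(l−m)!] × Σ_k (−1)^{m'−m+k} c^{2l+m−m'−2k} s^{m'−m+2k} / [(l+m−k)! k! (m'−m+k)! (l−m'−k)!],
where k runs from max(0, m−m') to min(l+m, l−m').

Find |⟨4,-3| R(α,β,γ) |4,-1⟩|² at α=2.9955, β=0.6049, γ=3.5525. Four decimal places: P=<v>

P=0.1993

First d^4_{-3,-1}(β=0.6049), then the phase factors e^{-i(-3)α} and e^{-i(-1)γ}:
Half-angle: c=0.954610, s=0.297860. N=√(1·5040·6·120)=1904.940944
The bounds max(0,m−m')=2 and min(l+m,l−m')=3 give 2 terms
  k=2: (−1)^0·1904.9409/(240)·0.9546^6·0.2979^2 = +0.532904
  k=3: (−1)^1·1904.9409/(144)·0.9546^4·0.2979^4 = -0.086471
d^4_{-3,-1}(0.6049) = +0.532904 -0.086471 = +0.446433
|D^4_{-3,-1}|² = |d^4_{-3,-1}(β)|² = (+0.446433)² = 0.199303 (the z-rotation phases have unit modulus)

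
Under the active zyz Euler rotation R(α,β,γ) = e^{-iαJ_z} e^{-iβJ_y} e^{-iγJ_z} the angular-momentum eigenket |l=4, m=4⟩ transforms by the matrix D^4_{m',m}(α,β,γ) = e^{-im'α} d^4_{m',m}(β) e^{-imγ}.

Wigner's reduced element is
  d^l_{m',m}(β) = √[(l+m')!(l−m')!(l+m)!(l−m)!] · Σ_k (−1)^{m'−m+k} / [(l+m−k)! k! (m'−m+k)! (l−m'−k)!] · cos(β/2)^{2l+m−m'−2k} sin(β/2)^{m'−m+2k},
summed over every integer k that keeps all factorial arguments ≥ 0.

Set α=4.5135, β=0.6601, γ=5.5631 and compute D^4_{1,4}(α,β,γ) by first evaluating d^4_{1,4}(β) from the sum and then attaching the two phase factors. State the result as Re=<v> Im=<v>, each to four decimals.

Re=-0.0120 Im=-0.1926

D^4_{1,4}(4.5135,0.6601,5.5631) = e^{-i·1·4.5135}·d^4_{1,4}(0.6601)·e^{-i·4·5.5631}. Compute d first:
Half-angle: c=0.946026, s=0.324090. N=√(120·6·40320·1)=5387.986637
Admissible k: 3..3 (factorial args all ≥0)
  k=3: (−1)^0·5387.9866/(720)·0.9460^5·0.3241^3 = +0.193022
d^4_{1,4}(0.6601) = +0.193022
D = (-0.197580+0.980287i)·(+0.193022)·(-0.966068+0.258290i) = -0.012030-0.192647i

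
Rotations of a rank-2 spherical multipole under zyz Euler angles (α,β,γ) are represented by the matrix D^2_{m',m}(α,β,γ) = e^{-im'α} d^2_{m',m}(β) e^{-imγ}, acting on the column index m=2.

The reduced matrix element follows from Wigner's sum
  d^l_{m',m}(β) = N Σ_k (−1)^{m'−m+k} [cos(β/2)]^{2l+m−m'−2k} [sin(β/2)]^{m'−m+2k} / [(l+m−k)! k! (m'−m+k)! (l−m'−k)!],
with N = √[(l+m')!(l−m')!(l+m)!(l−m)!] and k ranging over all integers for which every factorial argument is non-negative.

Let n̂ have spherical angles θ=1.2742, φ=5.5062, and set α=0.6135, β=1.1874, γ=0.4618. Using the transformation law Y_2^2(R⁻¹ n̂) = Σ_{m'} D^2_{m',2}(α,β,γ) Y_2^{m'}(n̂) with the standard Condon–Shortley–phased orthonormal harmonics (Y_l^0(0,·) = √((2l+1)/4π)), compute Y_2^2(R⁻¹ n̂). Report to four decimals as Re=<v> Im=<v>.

Need the full column D^2_{m',2} for m'=−2..2 at α=0.6135, β=1.1874, γ=0.4618.
cos(β/2)=0.828876, sin(β/2)=0.559432
d^2_{-2,2}: single k=4 term ⇒ +0.097946;  D = +0.093473+0.029263i
d^2_{-1,2}: single k=3 term ⇒ +0.290242;  D = +0.276399-0.088569i
d^2_{0,2}: single k=2 term ⇒ +0.526683;  D = +0.317565-0.420176i
d^2_{1,2}: single k=1 term ⇒ +0.637157;  D = +0.021466-0.636795i
d^2_{2,2}: single k=0 term ⇒ +0.472019;  D = -0.258600-0.394877i
Y_2^{m'}(θ=1.2742,φ=5.5062) and Σ D·Y over m':
  (+0.0935+0.0293i)·(+0.0059+0.3532i)  (+0.2764-0.0886i)·(+0.1540+0.1514i)  (+0.3176-0.4202i)·(-0.2346+0.0000i)  (+0.0215-0.6368i)·(-0.1540+0.1514i)  (-0.2586-0.3949i)·(+0.0059-0.3532i)
Y_2^2(R⁻¹ n̂) = -0.076222+0.350253i

Re=-0.0762 Im=0.3503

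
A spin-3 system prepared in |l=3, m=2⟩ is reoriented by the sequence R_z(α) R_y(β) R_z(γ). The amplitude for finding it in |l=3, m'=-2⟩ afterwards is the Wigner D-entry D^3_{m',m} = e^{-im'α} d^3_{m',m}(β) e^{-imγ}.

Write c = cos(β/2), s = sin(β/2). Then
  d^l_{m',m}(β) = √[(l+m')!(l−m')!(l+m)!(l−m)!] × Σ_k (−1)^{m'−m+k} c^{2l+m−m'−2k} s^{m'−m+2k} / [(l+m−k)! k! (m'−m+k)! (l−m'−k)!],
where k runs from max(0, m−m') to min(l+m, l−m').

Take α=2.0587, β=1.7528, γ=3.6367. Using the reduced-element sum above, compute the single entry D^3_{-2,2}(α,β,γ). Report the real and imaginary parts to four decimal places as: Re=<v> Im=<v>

D^3_{-2,2}(2.0587,1.7528,3.6367) = e^{-i·-2·2.0587}·d^3_{-2,2}(1.7528)·e^{-i·2·3.6367}. Compute d first:
Half-angle: c=0.639922, s=0.768440. N=√(1·120·120·1)=120.000000
k∈{4,5} keeps every argument non-negative
  k=4: (−1)^0·120.0000/(24)·0.6399^2·0.7684^4 = +0.713943
  k=5: (−1)^1·120.0000/(120)·0.6399^0·0.7684^6 = -0.205902
d^3_{-2,2}(1.7528) = +0.713943 -0.205902 = +0.508042
Phases: e^{-i·(-2)·2.0587}=-0.560500-0.828155i, e^{-i·(2)·3.6367}=+0.548510-0.836144i ⇒ D=-0.507989+0.007319i

Re=-0.5080 Im=0.0073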